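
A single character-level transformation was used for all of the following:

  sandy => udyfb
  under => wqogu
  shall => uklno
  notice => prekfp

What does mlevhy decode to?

Shifts by position in sandy: pos 0: s→u (+2), pos 1: a→d (+3), pos 2: n→y (+11), pos 3: d→f (+2), pos 4: y→b (+3) — repeating every 3. The shifts repeat in a cycle of length 3: positions 0,1,… shift by +2, +3, +11, then the pattern repeats.
Reversing it on mlevhy: m−2=k, l−3=i, e−11=t, v−2=t, h−3=e, y−11=n.

kitten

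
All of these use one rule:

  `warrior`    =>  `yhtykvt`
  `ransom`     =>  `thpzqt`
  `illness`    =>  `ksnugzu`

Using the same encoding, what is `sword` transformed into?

udqyf

It's a Vigenère-style cipher with numeric key [2,7]: position i shifts by key[i mod 2].
For sword: s+2=u, w+7=d, o+2=q, r+7=y, d+2=f.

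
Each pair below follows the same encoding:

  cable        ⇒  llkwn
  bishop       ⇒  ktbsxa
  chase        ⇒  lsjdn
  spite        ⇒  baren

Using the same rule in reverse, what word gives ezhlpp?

Shifts by position in cable: pos 0: c→l (+9), pos 1: a→l (+11), pos 2: b→k (+9), pos 3: l→w (+11) — repeating every 2. It's a Vigenère-style cipher with numeric key [9,11]: position i shifts by key[i mod 2].
Reversing it on ezhlpp: e−9=v, z−11=o, h−9=y, l−11=a, p−9=g, p−11=e.

voyage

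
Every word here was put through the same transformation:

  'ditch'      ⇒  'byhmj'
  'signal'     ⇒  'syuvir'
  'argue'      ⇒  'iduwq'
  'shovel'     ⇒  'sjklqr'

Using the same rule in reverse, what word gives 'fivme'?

d(3)→b(1) and i(8)→y(24) fit y≡15x+8 (mod 26); the inverse of 15 mod 26 is 7. Each letter's alphabet position (a=0..z=25) is mapped through 15·x+8 mod 26 — an affine cipher.
Decoding fivme: f(5)→7·(5−8)≡5=f; i(8)→7·(8−8)≡0=a; v(21)→7·(21−8)≡13=n; m(12)→7·(12−8)≡2=c; e(4)→7·(4−8)≡24=y (all mod 26).

fancy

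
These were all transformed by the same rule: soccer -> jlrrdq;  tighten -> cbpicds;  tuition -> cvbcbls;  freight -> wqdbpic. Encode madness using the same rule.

zfksdjj

Treating letters as 0–25, the rule is x ↦ 19x + 5 (mod 26).
Applying it to madness: m(12)→19·12+5≡25=z; a(0)→19·0+5≡5=f; d(3)→19·3+5≡10=k; n(13)→19·13+5≡18=s; e(4)→19·4+5≡3=d; s(18)→19·18+5≡9=j; s(18)→19·18+5≡9=j (all mod 26).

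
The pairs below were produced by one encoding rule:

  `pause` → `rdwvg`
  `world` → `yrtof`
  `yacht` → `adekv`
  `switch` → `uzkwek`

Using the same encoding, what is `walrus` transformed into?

Shifts by position in pause: pos 0: p→r (+2), pos 1: a→d (+3), pos 2: u→w (+2), pos 3: s→v (+3) — repeating every 2. It's a Vigenère-style cipher with numeric key [2,3]: position i shifts by key[i mod 2].
For walrus: w+2=y, a+3=d, l+2=n, r+3=u, u+2=w, s+3=v.

ydnuwv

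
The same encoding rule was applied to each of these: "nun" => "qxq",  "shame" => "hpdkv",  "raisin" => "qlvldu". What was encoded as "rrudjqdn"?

kangaroo

The output letters match the input read backwards, each shifted +3: nun reversed is nun. Read the word backwards and shift each letter +3.
Reversing it on rrudjqdn: shift back: r−3=o, r−3=o, u−3=r, d−3=a, j−3=g, q−3=n, d−3=a, n−3=k → ooragnak; then reverse → kangaroo.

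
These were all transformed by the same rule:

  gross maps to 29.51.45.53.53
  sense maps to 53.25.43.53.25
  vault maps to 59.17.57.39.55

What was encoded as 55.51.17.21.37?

g(#7)→29 and r(#18)→51: differences scale by 2, so n = 2·pos + 15. Each letter becomes 2×(its alphabet position, a=1..z=26) + 15.
Decoding 55.51.17.21.37: 55→(55−15)÷2=20=t, 51→(51−15)÷2=18=r, 17→(17−15)÷2=1=a, 21→(21−15)÷2=3=c, 37→(37−15)÷2=11=k.

track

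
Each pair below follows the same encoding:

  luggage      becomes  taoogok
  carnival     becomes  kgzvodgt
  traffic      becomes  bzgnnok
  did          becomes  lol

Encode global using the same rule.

otujgt

The shift depends on letter class: consonant l→t is +8, but vowel u→a is +6. Vowels shift forward by 6 and consonants shift forward by 8.
For global: g(cons)+8=o, l(cons)+8=t, o(vowel)+6=u, b(cons)+8=j, a(vowel)+6=g, l(cons)+8=t.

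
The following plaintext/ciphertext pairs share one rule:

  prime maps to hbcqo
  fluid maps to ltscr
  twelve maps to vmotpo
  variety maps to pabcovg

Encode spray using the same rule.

p(15)→h(7) and r(17)→b(1) fit y≡23x+0 (mod 26); the inverse of 23 mod 26 is 17. This is an affine cipher: with a=0,…,z=25, each position x becomes (23x+0) mod 26.
On spray: s(18)→23·18+0≡24=y; p(15)→23·15+0≡7=h; r(17)→23·17+0≡1=b; a(0)→23·0+0≡0=a; y(24)→23·24+0≡6=g (all mod 26).

yhbag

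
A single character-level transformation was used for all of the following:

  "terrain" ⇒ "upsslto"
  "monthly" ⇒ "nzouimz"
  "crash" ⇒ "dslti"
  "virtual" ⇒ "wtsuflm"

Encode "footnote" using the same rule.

gzzuozup

The shift depends on letter class: consonant t→u is +1, but vowel e→p is +11. Vowels shift forward by 11 and consonants shift forward by 1.
For footnote: f(cons)+1=g, o(vowel)+11=z, o(vowel)+11=z, t(cons)+1=u, n(cons)+1=o, o(vowel)+11=z, t(cons)+1=u, e(vowel)+11=p.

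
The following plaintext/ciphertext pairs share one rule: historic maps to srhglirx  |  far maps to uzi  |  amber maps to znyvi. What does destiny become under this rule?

Each pair mirrors across the alphabet (h↔s, i↔r, s↔h): positions sum to 25. Letters are reflected about the middle of the alphabet (position → 25−position): Atbash.
Applying it to destiny: d↔w, e↔v, s↔h, t↔g, i↔r, n↔m, y↔b.

wvhgrmb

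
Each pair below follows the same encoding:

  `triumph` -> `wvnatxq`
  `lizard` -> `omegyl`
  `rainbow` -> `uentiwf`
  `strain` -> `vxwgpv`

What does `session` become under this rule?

The shift increases by 1 at each position, starting from +3: 3, 4, 5, ….
Applying it to session: s+3=v, e+4=i, s+5=x, s+6=y, i+7=p, o+8=w, n+9=w.

vixypww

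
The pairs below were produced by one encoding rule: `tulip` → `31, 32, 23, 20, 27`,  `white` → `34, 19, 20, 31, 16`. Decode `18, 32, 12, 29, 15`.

t is letter #20 and maps to 31: an offset of 11. Letters become their 1-based position plus 11 (so a→12, b→13, …).
Undoing it on 18, 32, 12, 29, 15: 18→(18−11)÷1=7=g, 32→(32−11)÷1=21=u, 12→(12−11)÷1=1=a, 29→(29−11)÷1=18=r, 15→(15−11)÷1=4=d.

guard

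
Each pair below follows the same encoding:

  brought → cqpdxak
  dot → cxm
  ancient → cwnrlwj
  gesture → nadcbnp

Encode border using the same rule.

The output letters match the input read backwards, each shifted +9: brought reversed is thguorb. Read the word backwards and shift each letter +9.
On border: reverse → redrob; then shift: r+9=a, e+9=n, d+9=m, r+9=a, o+9=x, b+9=k.

anmaxk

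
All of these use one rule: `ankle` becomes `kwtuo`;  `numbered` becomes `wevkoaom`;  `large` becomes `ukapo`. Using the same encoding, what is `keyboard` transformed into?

The shift depends on letter class: consonant n→w is +9, but vowel a→k is +10. Two shifts are in play — +10 for a/e/i/o/u, +9 for every other letter.
For keyboard: k(cons)+9=t, e(vowel)+10=o, y(cons)+9=h, b(cons)+9=k, o(vowel)+10=y, a(vowel)+10=k, r(cons)+9=a, d(cons)+9=m.

tohkykam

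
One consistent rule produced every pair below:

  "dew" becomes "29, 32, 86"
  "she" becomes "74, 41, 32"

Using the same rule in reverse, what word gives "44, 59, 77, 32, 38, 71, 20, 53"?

Each letter becomes 3×(its alphabet position, a=1..z=26) + 17.
Undoing it on 44, 59, 77, 32, 38, 71, 20, 53: 44→(44−17)÷3=9=i, 59→(59−17)÷3=14=n, 77→(77−17)÷3=20=t, 32→(32−17)÷3=5=e, 38→(38−17)÷3=7=g, 71→(71−17)÷3=18=r, 20→(20−17)÷3=1=a, 53→(53−17)÷3=12=l.

integral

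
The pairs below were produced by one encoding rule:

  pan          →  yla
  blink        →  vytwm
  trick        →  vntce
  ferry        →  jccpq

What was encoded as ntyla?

The output letters match the input read backwards, each shifted +11: pan reversed is nap. Read the word backwards and shift each letter +11.
Undoing it on ntyla: shift back: n−11=c, t−11=i, y−11=n, l−11=a, a−11=p → cinap; then reverse → panic.

panic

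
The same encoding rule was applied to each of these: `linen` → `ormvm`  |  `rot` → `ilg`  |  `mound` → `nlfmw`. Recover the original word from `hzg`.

This is the alphabet-reversal cipher (Atbash): a becomes z, b becomes y, etc.
Decoding hzg: h↔s, z↔a, g↔t.

sat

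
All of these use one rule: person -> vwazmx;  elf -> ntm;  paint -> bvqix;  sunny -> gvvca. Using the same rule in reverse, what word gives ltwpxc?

uphold

The word is reversed, then every letter is shifted forward by 8.
Reversing it on ltwpxc: shift back: l−8=d, t−8=l, w−8=o, p−8=h, x−8=p, c−8=u → dlohpu; then reverse → uphold.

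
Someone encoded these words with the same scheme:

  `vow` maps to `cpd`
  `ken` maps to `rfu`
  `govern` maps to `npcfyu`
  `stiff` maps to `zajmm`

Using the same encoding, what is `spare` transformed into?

The shift depends on letter class: consonant v→c is +7, but vowel o→p is +1. Vowels shift forward by 1 and consonants shift forward by 7.
On spare: s(cons)+7=z, p(cons)+7=w, a(vowel)+1=b, r(cons)+7=y, e(vowel)+1=f.

zwbyf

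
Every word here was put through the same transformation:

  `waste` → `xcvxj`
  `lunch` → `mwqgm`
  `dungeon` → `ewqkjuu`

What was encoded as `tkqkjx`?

singer

In waste: w→x is +1, a→c is +2, s→v is +3, t→x is +4 — the shift increases by 1 each position. Each letter shifts forward by (position + 1), i.e. 1, 2, 3, … — the shift grows by one for each successive letter.
Decoding tkqkjx: t−1=s, k−2=i, q−3=n, k−4=g, j−5=e, x−6=r.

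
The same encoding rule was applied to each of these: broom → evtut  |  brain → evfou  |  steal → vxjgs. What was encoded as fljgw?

In broom: b→e is +3, r→v is +4, o→t is +5, o→u is +6 — the shift increases by 1 each position. Each letter shifts forward by (position + 3), i.e. 3, 4, 5, … — the shift grows by one for each successive letter.
Decoding fljgw: f−3=c, l−4=h, j−5=e, g−6=a, w−7=p.

cheap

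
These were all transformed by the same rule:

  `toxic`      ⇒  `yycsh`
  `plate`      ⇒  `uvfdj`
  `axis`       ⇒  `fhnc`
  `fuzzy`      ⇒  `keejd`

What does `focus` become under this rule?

Shifts by position in toxic: pos 0: t→y (+5), pos 1: o→y (+10), pos 2: x→c (+5), pos 3: i→s (+10) — repeating every 2. The shifts repeat in a cycle of length 2: positions 0,1,… shift by +5, +10, then the pattern repeats.
On focus: f+5=k, o+10=y, c+5=h, u+10=e, s+5=x.

kyhex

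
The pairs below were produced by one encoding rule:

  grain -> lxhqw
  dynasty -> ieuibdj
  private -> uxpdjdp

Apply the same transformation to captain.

In grain: g→l is +5, r→x is +6, a→h is +7, i→q is +8 — the shift increases by 1 each position. Letter i (0-indexed) is shifted by i+5, so successive shifts are 5, 6, 7, ….
On captain: c+5=h, a+6=g, p+7=w, t+8=b, a+9=j, i+10=s, n+11=y.

hgwbjsy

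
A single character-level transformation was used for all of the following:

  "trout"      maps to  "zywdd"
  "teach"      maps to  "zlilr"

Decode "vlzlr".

perch

In trout: t→z is +6, r→y is +7, o→w is +8, u→d is +9 — the shift increases by 1 each position. Each letter shifts forward by (position + 6), i.e. 6, 7, 8, … — the shift grows by one for each successive letter.
Decoding vlzlr: v−6=p, l−7=e, z−8=r, l−9=c, r−10=h.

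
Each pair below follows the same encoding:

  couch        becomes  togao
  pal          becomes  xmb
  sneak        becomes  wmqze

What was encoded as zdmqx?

The output letters match the input read backwards, each shifted +12: couch reversed is hcuoc. The word is reversed, then every letter is shifted forward by 12.
Reversing it on zdmqx: shift back: z−12=n, d−12=r, m−12=a, q−12=e, x−12=l → nrael; then reverse → learn.

learn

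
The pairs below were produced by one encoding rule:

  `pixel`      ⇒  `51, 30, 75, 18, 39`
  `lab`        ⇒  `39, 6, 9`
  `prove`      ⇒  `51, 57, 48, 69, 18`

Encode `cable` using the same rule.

12, 6, 9, 39, 18

p(#16)→51 and i(#9)→30: differences scale by 3, so n = 3·pos + 3. The formula is n = 3×(alphabet index, a=1) + 3.
On cable: c=3→12, a=1→6, b=2→9, l=12→39, e=5→18.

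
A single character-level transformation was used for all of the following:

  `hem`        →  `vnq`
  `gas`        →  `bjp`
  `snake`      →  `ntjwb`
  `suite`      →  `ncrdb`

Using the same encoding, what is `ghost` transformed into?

The output letters match the input read backwards, each shifted +9: hem reversed is meh. Read the word backwards and shift each letter +9.
On ghost: reverse → tsohg; then shift: t+9=c, s+9=b, o+9=x, h+9=q, g+9=p.

cbxqp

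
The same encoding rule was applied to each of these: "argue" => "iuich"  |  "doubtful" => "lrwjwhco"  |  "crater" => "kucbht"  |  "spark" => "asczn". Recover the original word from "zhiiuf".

Shifts by position in argue: pos 0: a→i (+8), pos 1: r→u (+3), pos 2: g→i (+2), pos 3: u→c (+8), pos 4: e→h (+3) — repeating every 3. A repeating key of period 3 is used — shifts +8, +3, +2 over and over.
Undoing it on zhiiuf: z−8=r, h−3=e, i−2=g, i−8=a, u−3=r, f−2=d.

regard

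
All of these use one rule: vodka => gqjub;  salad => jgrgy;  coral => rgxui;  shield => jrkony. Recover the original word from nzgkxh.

The output letters match the input read backwards, each shifted +6: vodka reversed is akdov. Read the word backwards and shift each letter +6.
Decoding nzgkxh: shift back: n−6=h, z−6=t, g−6=a, k−6=e, x−6=r, h−6=b → htaerb; then reverse → breath.

breath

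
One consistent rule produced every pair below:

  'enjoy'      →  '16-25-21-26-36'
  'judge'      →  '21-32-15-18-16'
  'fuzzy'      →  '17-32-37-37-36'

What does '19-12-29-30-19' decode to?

harsh

e is letter #5 and maps to 16: an offset of 11. Letters become their 1-based position plus 11 (so a→12, b→13, …).
Decoding 19-12-29-30-19: 19→(19−11)÷1=8=h, 12→(12−11)÷1=1=a, 29→(29−11)÷1=18=r, 30→(30−11)÷1=19=s, 19→(19−11)÷1=8=h.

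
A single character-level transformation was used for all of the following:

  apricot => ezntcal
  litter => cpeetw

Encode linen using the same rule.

ypytw

The output letters match the input read backwards, each shifted +11: apricot reversed is tocirpa. Two steps: reverse the string, then apply a Caesar shift of +11.
For linen: reverse → nenil; then shift: n+11=y, e+11=p, n+11=y, i+11=t, l+11=w.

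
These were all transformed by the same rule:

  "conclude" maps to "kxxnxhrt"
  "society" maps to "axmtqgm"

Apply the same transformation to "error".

mabzd

In conclude: c→k is +8, o→x is +9, n→x is +10, c→n is +11 — the shift increases by 1 each position. Letter i (0-indexed) is shifted by i+8, so successive shifts are 8, 9, 10, ….
For error: e+8=m, r+9=a, r+10=b, o+11=z, r+12=d.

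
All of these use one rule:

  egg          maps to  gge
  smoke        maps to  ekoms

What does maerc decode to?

cream

The output letters match the input read backwards: egg reversed is gge. The word is simply reversed.
Reversing it on maerc: then reverse → cream.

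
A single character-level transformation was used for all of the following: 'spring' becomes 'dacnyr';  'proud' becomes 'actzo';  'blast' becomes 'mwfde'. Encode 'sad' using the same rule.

Vowels shift forward by 5 and consonants shift forward by 11.
Applying it to sad: s(cons)+11=d, a(vowel)+5=f, d(cons)+11=o.

dfo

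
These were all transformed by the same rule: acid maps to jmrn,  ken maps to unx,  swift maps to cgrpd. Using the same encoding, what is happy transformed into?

The shift depends on letter class: consonant c→m is +10, but vowel a→j is +9. Two shifts are in play — +9 for a/e/i/o/u, +10 for every other letter.
For happy: h(cons)+10=r, a(vowel)+9=j, p(cons)+10=z, p(cons)+10=z, y(cons)+10=i.

rjzzi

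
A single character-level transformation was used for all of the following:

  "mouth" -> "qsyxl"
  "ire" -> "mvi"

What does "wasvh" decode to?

Compare letters: m→q is +4, o→s is +4, u→y is +4 — a constant shift. This is a Caesar cipher with shift 4.
Undoing it on wasvh: w−4=s, a−4=w, s−4=o, v−4=r, h−4=d.

sword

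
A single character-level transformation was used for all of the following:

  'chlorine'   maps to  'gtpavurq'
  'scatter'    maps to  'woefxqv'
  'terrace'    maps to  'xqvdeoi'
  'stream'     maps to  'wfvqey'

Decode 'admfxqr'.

written

Shifts by position in chlorine: pos 0: c→g (+4), pos 1: h→t (+12), pos 2: l→p (+4), pos 3: o→a (+12) — repeating every 2. It's a Vigenère-style cipher with numeric key [4,12]: position i shifts by key[i mod 2].
Reversing it on admfxqr: a−4=w, d−12=r, m−4=i, f−12=t, x−4=t, q−12=e, r−4=n.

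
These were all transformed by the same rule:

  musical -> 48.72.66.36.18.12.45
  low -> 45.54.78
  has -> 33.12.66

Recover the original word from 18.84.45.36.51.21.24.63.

cylinder

m(#13)→48 and u(#21)→72: differences scale by 3, so n = 3·pos + 9. The formula is n = 3×(alphabet index, a=1) + 9.
Decoding 18.84.45.36.51.21.24.63: 18→(18−9)÷3=3=c, 84→(84−9)÷3=25=y, 45→(45−9)÷3=12=l, 36→(36−9)÷3=9=i, 51→(51−9)÷3=14=n, 21→(21−9)÷3=4=d, 24→(24−9)÷3=5=e, 63→(63−9)÷3=18=r.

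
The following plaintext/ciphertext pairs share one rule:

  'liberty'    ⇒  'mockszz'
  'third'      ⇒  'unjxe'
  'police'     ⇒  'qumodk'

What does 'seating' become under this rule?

Shifts by position in liberty: pos 0: l→m (+1), pos 1: i→o (+6), pos 2: b→c (+1), pos 3: e→k (+6) — repeating every 2. The shifts repeat in a cycle of length 2: positions 0,1,… shift by +1, +6, then the pattern repeats.
For seating: s+1=t, e+6=k, a+1=b, t+6=z, i+1=j, n+6=t, g+1=h.

tkbzjth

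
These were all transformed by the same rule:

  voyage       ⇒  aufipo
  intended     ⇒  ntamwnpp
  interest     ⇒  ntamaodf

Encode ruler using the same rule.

wasma

The shift increases by 1 at each position, starting from +5: 5, 6, 7, ….
On ruler: r+5=w, u+6=a, l+7=s, e+8=m, r+9=a.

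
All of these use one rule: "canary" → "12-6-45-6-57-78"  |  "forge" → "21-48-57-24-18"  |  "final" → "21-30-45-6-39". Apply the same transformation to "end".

c(#3)→12 and a(#1)→6: differences scale by 3, so n = 3·pos + 3. Each letter becomes 3×(its alphabet position, a=1..z=26) + 3.
Applying it to end: e=5→18, n=14→45, d=4→15.

18-45-15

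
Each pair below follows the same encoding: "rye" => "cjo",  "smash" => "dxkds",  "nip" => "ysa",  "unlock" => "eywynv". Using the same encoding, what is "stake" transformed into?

The shift depends on letter class: consonant r→c is +11, but vowel e→o is +10. Two shifts are in play — +10 for a/e/i/o/u, +11 for every other letter.
On stake: s(cons)+11=d, t(cons)+11=e, a(vowel)+10=k, k(cons)+11=v, e(vowel)+10=o.

dekvo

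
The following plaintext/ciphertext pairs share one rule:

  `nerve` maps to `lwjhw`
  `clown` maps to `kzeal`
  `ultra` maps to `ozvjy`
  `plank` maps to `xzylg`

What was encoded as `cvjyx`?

strap

n(13)→l(11) and e(4)→w(22) fit y≡19x+24 (mod 26); the inverse of 19 mod 26 is 11. This is an affine cipher: with a=0,…,z=25, each position x becomes (19x+24) mod 26.
Undoing it on cvjyx: c(2)→11·(2−24)≡18=s; v(21)→11·(21−24)≡19=t; j(9)→11·(9−24)≡17=r; y(24)→11·(24−24)≡0=a; x(23)→11·(23−24)≡15=p (all mod 26).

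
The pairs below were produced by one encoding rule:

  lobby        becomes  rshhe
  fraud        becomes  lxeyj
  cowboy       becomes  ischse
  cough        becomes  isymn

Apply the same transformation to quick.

wymiq

The shift depends on letter class: consonant l→r is +6, but vowel o→s is +4. Vowels shift forward by 4 and consonants shift forward by 6.
On quick: q(cons)+6=w, u(vowel)+4=y, i(vowel)+4=m, c(cons)+6=i, k(cons)+6=q.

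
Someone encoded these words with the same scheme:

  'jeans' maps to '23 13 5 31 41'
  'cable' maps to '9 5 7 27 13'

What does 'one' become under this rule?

33 31 13

With a=1..z=26, the number is 2·pos + 3.
For one: o=15→33, n=14→31, e=5→13.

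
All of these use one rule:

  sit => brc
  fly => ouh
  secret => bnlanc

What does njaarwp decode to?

earring

Compare letters: s→b is +9, i→r is +9, t→c is +9 — a constant shift. This is a Caesar cipher with shift 9.
Decoding njaarwp: n−9=e, j−9=a, a−9=r, a−9=r, r−9=i, w−9=n, p−9=g.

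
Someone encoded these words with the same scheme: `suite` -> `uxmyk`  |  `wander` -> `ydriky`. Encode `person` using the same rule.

In suite: s→u is +2, u→x is +3, i→m is +4, t→y is +5 — the shift increases by 1 each position. The shift increases by 1 at each position, starting from +2: 2, 3, 4, ….
On person: p+2=r, e+3=h, r+4=v, s+5=x, o+6=u, n+7=u.

rhvxuu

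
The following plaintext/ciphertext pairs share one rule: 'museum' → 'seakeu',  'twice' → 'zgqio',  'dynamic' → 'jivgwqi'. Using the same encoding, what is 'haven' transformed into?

It's a Vigenère-style cipher with numeric key [6,10,8]: position i shifts by key[i mod 3].
For haven: h+6=n, a+10=k, v+8=d, e+6=k, n+10=x.

nkdkx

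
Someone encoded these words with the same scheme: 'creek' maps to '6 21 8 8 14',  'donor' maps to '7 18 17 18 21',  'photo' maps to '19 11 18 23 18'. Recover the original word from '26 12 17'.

win

c is letter #3 and maps to 6: an offset of 3. Each letter is replaced by its alphabet position (a=1..z=26) + 3.
Reversing it on 26 12 17: 26→(26−3)÷1=23=w, 12→(12−3)÷1=9=i, 17→(17−3)÷1=14=n.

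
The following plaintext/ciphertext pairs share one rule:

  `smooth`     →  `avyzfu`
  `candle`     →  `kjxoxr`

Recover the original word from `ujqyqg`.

magnet

In smooth: s→a is +8, m→v is +9, o→y is +10, o→z is +11 — the shift increases by 1 each position. Letter i (0-indexed) is shifted by i+8, so successive shifts are 8, 9, 10, ….
Undoing it on ujqyqg: u−8=m, j−9=a, q−10=g, y−11=n, q−12=e, g−13=t.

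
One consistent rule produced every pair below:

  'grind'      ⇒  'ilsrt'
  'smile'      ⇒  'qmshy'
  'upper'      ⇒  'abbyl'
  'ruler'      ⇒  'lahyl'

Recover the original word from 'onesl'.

This is an affine cipher: with a=0,…,z=25, each position x becomes (5x+4) mod 26.
Undoing it on onesl: o(14)→21·(14−4)≡2=c; n(13)→21·(13−4)≡7=h; e(4)→21·(4−4)≡0=a; s(18)→21·(18−4)≡8=i; l(11)→21·(11−4)≡17=r (all mod 26).

chair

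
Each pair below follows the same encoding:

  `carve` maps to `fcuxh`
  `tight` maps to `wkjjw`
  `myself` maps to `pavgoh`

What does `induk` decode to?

Shifts by position in carve: pos 0: c→f (+3), pos 1: a→c (+2), pos 2: r→u (+3), pos 3: v→x (+2) — repeating every 2. It's a Vigenère-style cipher with numeric key [3,2]: position i shifts by key[i mod 2].
Decoding induk: i−3=f, n−2=l, d−3=a, u−2=s, k−3=h.

flash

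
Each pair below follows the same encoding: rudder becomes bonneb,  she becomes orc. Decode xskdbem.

curtain

The output letters match the input read backwards, each shifted +10: rudder reversed is reddur. Read the word backwards and shift each letter +10.
Reversing it on xskdbem: shift back: x−10=n, s−10=i, k−10=a, d−10=t, b−10=r, e−10=u, m−10=c → niatruc; then reverse → curtain.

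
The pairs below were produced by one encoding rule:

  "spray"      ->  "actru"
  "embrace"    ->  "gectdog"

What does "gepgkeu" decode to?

The output letters match the input read backwards, each shifted +2: spray reversed is yarps. The word is reversed, then every letter is shifted forward by 2.
Undoing it on gepgkeu: shift back: g−2=e, e−2=c, p−2=n, g−2=e, k−2=i, e−2=c, u−2=s → ecneics; then reverse → science.

science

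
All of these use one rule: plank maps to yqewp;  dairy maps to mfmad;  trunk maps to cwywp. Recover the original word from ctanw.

tower

It's a Vigenère-style cipher with numeric key [9,5,4]: position i shifts by key[i mod 3].
Reversing it on ctanw: c−9=t, t−5=o, a−4=w, n−9=e, w−5=r.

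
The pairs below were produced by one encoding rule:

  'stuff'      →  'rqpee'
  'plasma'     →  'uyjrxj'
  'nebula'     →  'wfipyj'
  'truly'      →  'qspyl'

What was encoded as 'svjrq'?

s(18)→r(17) and t(19)→q(16) fit y≡25x+9 (mod 26); the inverse of 25 mod 26 is 25. This is an affine cipher: with a=0,…,z=25, each position x becomes (25x+9) mod 26.
Decoding svjrq: s(18)→25·(18−9)≡17=r; v(21)→25·(21−9)≡14=o; j(9)→25·(9−9)≡0=a; r(17)→25·(17−9)≡18=s; q(16)→25·(16−9)≡19=t (all mod 26).

roast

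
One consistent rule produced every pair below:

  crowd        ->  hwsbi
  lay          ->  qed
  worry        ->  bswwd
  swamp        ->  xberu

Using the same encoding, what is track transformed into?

ywehp

The shift depends on letter class: consonant c→h is +5, but vowel o→s is +4. The rule splits by letter class: vowels +4, consonants +5.
Applying it to track: t(cons)+5=y, r(cons)+5=w, a(vowel)+4=e, c(cons)+5=h, k(cons)+5=p.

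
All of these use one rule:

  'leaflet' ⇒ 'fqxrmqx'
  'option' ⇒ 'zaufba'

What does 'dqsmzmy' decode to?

manager

The output letters match the input read backwards, each shifted +12: leaflet reversed is telfael. Two steps: reverse the string, then apply a Caesar shift of +12.
Reversing it on dqsmzmy: shift back: d−12=r, q−12=e, s−12=g, m−12=a, z−12=n, m−12=a, y−12=m → reganam; then reverse → manager.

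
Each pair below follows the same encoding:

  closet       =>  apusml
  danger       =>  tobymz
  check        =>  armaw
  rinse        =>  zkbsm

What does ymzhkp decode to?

This is an affine cipher: with a=0,…,z=25, each position x becomes (19x+14) mod 26.
Undoing it on ymzhkp: y(24)→11·(24−14)≡6=g; m(12)→11·(12−14)≡4=e; z(25)→11·(25−14)≡17=r; h(7)→11·(7−14)≡1=b; k(10)→11·(10−14)≡8=i; p(15)→11·(15−14)≡11=l (all mod 26).

gerbil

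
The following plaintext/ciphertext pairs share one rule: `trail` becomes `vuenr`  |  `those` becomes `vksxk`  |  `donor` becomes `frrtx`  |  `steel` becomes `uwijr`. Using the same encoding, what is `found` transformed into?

hrysj

In trail: t→v is +2, r→u is +3, a→e is +4, i→n is +5 — the shift increases by 1 each position. Each letter shifts forward by (position + 2), i.e. 2, 3, 4, … — the shift grows by one for each successive letter.
On found: f+2=h, o+3=r, u+4=y, n+5=s, d+6=j.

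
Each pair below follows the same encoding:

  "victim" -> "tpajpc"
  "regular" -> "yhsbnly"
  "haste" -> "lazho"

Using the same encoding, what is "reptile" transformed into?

lspawly

Two steps: reverse the string, then apply a Caesar shift of +7.
Applying it to reptile: reverse → elitper; then shift: e+7=l, l+7=s, i+7=p, t+7=a, p+7=w, e+7=l, r+7=y.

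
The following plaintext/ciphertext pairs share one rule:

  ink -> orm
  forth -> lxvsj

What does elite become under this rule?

ixmpi

The output letters match the input read backwards, each shifted +4: ink reversed is kni. The word is reversed, then every letter is shifted forward by 4.
On elite: reverse → etile; then shift: e+4=i, t+4=x, i+4=m, l+4=p, e+4=i.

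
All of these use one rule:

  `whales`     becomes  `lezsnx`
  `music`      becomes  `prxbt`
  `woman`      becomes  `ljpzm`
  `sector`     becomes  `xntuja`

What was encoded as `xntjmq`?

w(22)→l(11) and h(7)→e(4) fit y≡23x+25 (mod 26); the inverse of 23 mod 26 is 17. Treating letters as 0–25, the rule is x ↦ 23x + 25 (mod 26).
Decoding xntjmq: x(23)→17·(23−25)≡18=s; n(13)→17·(13−25)≡4=e; t(19)→17·(19−25)≡2=c; j(9)→17·(9−25)≡14=o; m(12)→17·(12−25)≡13=n; q(16)→17·(16−25)≡3=d (all mod 26).

second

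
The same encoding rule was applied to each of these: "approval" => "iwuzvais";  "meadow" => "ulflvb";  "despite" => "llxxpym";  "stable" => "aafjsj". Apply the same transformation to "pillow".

A repeating key of period 3 is used — shifts +8, +7, +5 over and over.
Applying it to pillow: p+8=x, i+7=p, l+5=q, l+8=t, o+7=v, w+5=b.

xpqtvb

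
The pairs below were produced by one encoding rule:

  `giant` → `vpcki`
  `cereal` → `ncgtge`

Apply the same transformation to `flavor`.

tqxcnh

The output letters match the input read backwards, each shifted +2: giant reversed is tnaig. Read the word backwards and shift each letter +2.
Applying it to flavor: reverse → rovalf; then shift: r+2=t, o+2=q, v+2=x, a+2=c, l+2=n, f+2=h.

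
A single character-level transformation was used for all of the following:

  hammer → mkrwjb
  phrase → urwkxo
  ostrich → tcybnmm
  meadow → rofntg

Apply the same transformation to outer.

The shifts repeat in a cycle of length 2: positions 0,1,… shift by +5, +10, then the pattern repeats.
Applying it to outer: o+5=t, u+10=e, t+5=y, e+10=o, r+5=w.

teyow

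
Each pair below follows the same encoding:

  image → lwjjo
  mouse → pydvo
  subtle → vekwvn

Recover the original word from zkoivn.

Shifts by position in image: pos 0: i→l (+3), pos 1: m→w (+10), pos 2: a→j (+9), pos 3: g→j (+3), pos 4: e→o (+10) — repeating every 3. It's a Vigenère-style cipher with numeric key [3,10,9]: position i shifts by key[i mod 3].
Undoing it on zkoivn: z−3=w, k−10=a, o−9=f, i−3=f, v−10=l, n−9=e.

waffle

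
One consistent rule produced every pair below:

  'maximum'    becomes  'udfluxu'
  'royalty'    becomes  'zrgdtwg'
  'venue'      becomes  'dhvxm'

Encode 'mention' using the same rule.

uhvwqrv

A repeating key of period 2 is used — shifts +8, +3 over and over.
For mention: m+8=u, e+3=h, n+8=v, t+3=w, i+8=q, o+3=r, n+8=v.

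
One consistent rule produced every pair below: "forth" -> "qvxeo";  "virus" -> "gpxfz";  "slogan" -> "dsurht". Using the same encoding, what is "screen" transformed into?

djxplt

A repeating key of period 3 is used — shifts +11, +7, +6 over and over.
Applying it to screen: s+11=d, c+7=j, r+6=x, e+11=p, e+7=l, n+6=t.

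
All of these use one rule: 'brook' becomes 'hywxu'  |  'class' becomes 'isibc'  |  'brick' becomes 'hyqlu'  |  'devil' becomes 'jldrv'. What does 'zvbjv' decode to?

total

In brook: b→h is +6, r→y is +7, o→w is +8, o→x is +9 — the shift increases by 1 each position. The shift increases by 1 at each position, starting from +6: 6, 7, 8, ….
Reversing it on zvbjv: z−6=t, v−7=o, b−8=t, j−9=a, v−10=l.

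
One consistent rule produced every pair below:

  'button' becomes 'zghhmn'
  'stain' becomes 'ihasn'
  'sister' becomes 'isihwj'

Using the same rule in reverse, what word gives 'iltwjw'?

b(1)→z(25) and u(20)→g(6) fit y≡25x+0 (mod 26); the inverse of 25 mod 26 is 25. This is an affine cipher: with a=0,…,z=25, each position x becomes (25x+0) mod 26.
Reversing it on iltwjw: i(8)→25·(8−0)≡18=s; l(11)→25·(11−0)≡15=p; t(19)→25·(19−0)≡7=h; w(22)→25·(22−0)≡4=e; j(9)→25·(9−0)≡17=r; w(22)→25·(22−0)≡4=e (all mod 26).

sphere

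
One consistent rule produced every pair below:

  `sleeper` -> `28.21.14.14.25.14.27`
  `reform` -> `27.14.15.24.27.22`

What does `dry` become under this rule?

13.27.34

s is letter #19 and maps to 28: an offset of 9. Each letter is replaced by its alphabet position (a=1..z=26) + 9.
On dry: d=4→13, r=18→27, y=25→34.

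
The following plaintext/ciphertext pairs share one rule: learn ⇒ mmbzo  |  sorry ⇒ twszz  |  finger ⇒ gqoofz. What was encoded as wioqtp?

vanish

Shifts by position in learn: pos 0: l→m (+1), pos 1: e→m (+8), pos 2: a→b (+1), pos 3: r→z (+8) — repeating every 2. A repeating key of period 2 is used — shifts +1, +8 over and over.
Decoding wioqtp: w−1=v, i−8=a, o−1=n, q−8=i, t−1=s, p−8=h.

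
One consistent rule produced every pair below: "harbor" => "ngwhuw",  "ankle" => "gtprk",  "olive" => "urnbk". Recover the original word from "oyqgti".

island

Shifts by position in harbor: pos 0: h→n (+6), pos 1: a→g (+6), pos 2: r→w (+5), pos 3: b→h (+6), pos 4: o→u (+6), pos 5: r→w (+5) — repeating every 3. A repeating key of period 3 is used — shifts +6, +6, +5 over and over.
Decoding oyqgti: o−6=i, y−6=s, q−5=l, g−6=a, t−6=n, i−5=d.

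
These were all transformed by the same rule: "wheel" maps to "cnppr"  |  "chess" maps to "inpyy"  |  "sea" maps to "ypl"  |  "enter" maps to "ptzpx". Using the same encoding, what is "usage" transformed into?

fylmp

The shift depends on letter class: consonant w→c is +6, but vowel e→p is +11. Vowels shift forward by 11 and consonants shift forward by 6.
For usage: u(vowel)+11=f, s(cons)+6=y, a(vowel)+11=l, g(cons)+6=m, e(vowel)+11=p.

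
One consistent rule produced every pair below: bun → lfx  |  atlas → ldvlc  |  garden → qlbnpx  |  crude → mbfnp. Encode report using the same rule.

bpzzbd

Two shifts are in play — +11 for a/e/i/o/u, +10 for every other letter.
On report: r(cons)+10=b, e(vowel)+11=p, p(cons)+10=z, o(vowel)+11=z, r(cons)+10=b, t(cons)+10=d.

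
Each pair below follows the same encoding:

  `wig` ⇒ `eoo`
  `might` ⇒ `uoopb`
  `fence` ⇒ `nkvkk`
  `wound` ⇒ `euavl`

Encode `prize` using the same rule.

The shift depends on letter class: consonant w→e is +8, but vowel i→o is +6. Two shifts are in play — +6 for a/e/i/o/u, +8 for every other letter.
Applying it to prize: p(cons)+8=x, r(cons)+8=z, i(vowel)+6=o, z(cons)+8=h, e(vowel)+6=k.

xzohk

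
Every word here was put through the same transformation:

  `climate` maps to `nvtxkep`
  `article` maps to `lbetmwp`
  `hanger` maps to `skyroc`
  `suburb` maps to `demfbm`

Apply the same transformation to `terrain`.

eocckty

Shifts by position in climate: pos 0: c→n (+11), pos 1: l→v (+10), pos 2: i→t (+11), pos 3: m→x (+11), pos 4: a→k (+10), pos 5: t→e (+11) — repeating every 3. It's a Vigenère-style cipher with numeric key [11,10,11]: position i shifts by key[i mod 3].
Applying it to terrain: t+11=e, e+10=o, r+11=c, r+11=c, a+10=k, i+11=t, n+11=y.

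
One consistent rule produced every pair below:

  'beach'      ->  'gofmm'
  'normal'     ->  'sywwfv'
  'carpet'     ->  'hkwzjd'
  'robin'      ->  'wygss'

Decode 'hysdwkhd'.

Shifts by position in beach: pos 0: b→g (+5), pos 1: e→o (+10), pos 2: a→f (+5), pos 3: c→m (+10) — repeating every 2. It's a Vigenère-style cipher with numeric key [5,10]: position i shifts by key[i mod 2].
Reversing it on hysdwkhd: h−5=c, y−10=o, s−5=n, d−10=t, w−5=r, k−10=a, h−5=c, d−10=t.

contract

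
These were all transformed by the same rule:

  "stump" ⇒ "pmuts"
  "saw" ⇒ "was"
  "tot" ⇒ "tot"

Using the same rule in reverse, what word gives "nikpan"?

The word is simply reversed.
Decoding nikpan: then reverse → napkin.

napkin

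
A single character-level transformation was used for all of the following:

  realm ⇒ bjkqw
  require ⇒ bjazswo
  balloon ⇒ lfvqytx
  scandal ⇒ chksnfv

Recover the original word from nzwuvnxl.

The shifts repeat in a cycle of length 2: positions 0,1,… shift by +10, +5, then the pattern repeats.
Decoding nzwuvnxl: n−10=d, z−5=u, w−10=m, u−5=p, v−10=l, n−5=i, x−10=n, l−5=g.

dumpling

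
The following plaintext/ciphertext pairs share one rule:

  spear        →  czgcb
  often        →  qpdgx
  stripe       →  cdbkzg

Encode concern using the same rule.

The shift depends on letter class: consonant s→c is +10, but vowel e→g is +2. Two shifts are in play — +2 for a/e/i/o/u, +10 for every other letter.
On concern: c(cons)+10=m, o(vowel)+2=q, n(cons)+10=x, c(cons)+10=m, e(vowel)+2=g, r(cons)+10=b, n(cons)+10=x.

mqxmgbx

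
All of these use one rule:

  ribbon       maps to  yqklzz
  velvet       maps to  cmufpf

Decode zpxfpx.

In ribbon: r→y is +7, i→q is +8, b→k is +9, b→l is +10 — the shift increases by 1 each position. Each letter shifts forward by (position + 7), i.e. 7, 8, 9, … — the shift grows by one for each successive letter.
Decoding zpxfpx: z−7=s, p−8=h, x−9=o, f−10=v, p−11=e, x−12=l.

shovel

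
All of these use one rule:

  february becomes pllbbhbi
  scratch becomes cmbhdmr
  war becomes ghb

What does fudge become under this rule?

pbnql

The shift depends on letter class: consonant f→p is +10, but vowel e→l is +7. Vowels shift forward by 7 and consonants shift forward by 10.
For fudge: f(cons)+10=p, u(vowel)+7=b, d(cons)+10=n, g(cons)+10=q, e(vowel)+7=l.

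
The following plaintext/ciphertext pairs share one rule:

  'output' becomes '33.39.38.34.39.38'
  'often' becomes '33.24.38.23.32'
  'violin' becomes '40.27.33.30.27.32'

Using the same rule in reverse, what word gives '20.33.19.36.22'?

o is letter #15 and maps to 33: an offset of 18. Letters become their 1-based position plus 18 (so a→19, b→20, …).
Undoing it on 20.33.19.36.22: 20→(20−18)÷1=2=b, 33→(33−18)÷1=15=o, 19→(19−18)÷1=1=a, 36→(36−18)÷1=18=r, 22→(22−18)÷1=4=d.

board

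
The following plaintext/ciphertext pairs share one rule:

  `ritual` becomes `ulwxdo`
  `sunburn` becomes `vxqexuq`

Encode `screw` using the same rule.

Compare letters: r→u is +3, i→l is +3, t→w is +3 — a constant shift. Every letter moves 3 places later in the alphabet, wrapping around z→a.
For screw: s+3=v, c+3=f, r+3=u, e+3=h, w+3=z.

vfuhz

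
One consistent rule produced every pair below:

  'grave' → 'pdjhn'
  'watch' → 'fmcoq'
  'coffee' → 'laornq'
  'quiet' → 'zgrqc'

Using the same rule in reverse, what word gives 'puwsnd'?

A repeating key of period 2 is used — shifts +9, +12 over and over.
Reversing it on puwsnd: p−9=g, u−12=i, w−9=n, s−12=g, n−9=e, d−12=r.

ginger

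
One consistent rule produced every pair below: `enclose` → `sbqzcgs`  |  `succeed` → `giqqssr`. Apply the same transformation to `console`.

qcbgczs

Compare letters: e→s is +14, n→b is +14, c→q is +14 — a constant shift. It's a constant shift of +14 (ROT14).
On console: c+14=q, o+14=c, n+14=b, s+14=g, o+14=c, l+14=z, e+14=s.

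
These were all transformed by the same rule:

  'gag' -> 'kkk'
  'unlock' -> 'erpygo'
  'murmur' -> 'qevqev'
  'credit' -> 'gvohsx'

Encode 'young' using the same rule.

The shift depends on letter class: consonant g→k is +4, but vowel a→k is +10. The rule splits by letter class: vowels +10, consonants +4.
Applying it to young: y(cons)+4=c, o(vowel)+10=y, u(vowel)+10=e, n(cons)+4=r, g(cons)+4=k.

cyerk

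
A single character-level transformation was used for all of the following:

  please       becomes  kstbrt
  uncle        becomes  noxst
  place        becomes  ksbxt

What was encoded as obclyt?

p(15)→k(10) and l(11)→s(18) fit y≡11x+1 (mod 26); the inverse of 11 mod 26 is 19. Each letter's alphabet position (a=0..z=25) is mapped through 11·x+1 mod 26 — an affine cipher.
Decoding obclyt: o(14)→19·(14−1)≡13=n; b(1)→19·(1−1)≡0=a; c(2)→19·(2−1)≡19=t; l(11)→19·(11−1)≡8=i; y(24)→19·(24−1)≡21=v; t(19)→19·(19−1)≡4=e (all mod 26).

native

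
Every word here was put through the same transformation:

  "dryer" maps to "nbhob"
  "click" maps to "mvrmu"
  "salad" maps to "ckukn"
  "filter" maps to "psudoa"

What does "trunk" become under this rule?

dbdxu

A repeating key of period 3 is used — shifts +10, +10, +9 over and over.
On trunk: t+10=d, r+10=b, u+9=d, n+10=x, k+10=u.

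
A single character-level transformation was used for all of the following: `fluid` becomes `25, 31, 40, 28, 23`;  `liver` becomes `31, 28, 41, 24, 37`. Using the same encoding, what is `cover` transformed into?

22, 34, 41, 24, 37

f is letter #6 and maps to 25: an offset of 19. Letters become their 1-based position plus 19 (so a→20, b→21, …).
Applying it to cover: c=3→22, o=15→34, v=22→41, e=5→24, r=18→37.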